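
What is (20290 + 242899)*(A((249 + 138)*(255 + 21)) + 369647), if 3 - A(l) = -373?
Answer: 97385983347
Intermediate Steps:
A(l) = 376 (A(l) = 3 - 1*(-373) = 3 + 373 = 376)
(20290 + 242899)*(A((249 + 138)*(255 + 21)) + 369647) = (20290 + 242899)*(376 + 369647) = 263189*370023 = 97385983347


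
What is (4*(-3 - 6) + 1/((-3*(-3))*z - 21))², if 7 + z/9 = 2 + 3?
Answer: 43414921/33489 ≈ 1296.4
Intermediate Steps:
z = -18 (z = -63 + 9*(2 + 3) = -63 + 9*5 = -63 + 45 = -18)
(4*(-3 - 6) + 1/((-3*(-3))*z - 21))² = (4*(-3 - 6) + 1/(-3*(-3)*(-18) - 21))² = (4*(-9) + 1/(9*(-18) - 21))² = (-36 + 1/(-162 - 21))² = (-36 + 1/(-183))² = (-36 - 1/183)² = (-6589/183)² = 43414921/33489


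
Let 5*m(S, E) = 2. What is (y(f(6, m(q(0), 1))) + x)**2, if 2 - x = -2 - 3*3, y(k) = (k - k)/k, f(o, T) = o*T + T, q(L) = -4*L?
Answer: 169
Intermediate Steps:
m(S, E) = 2/5 (m(S, E) = (1/5)*2 = 2/5)
f(o, T) = T + T*o (f(o, T) = T*o + T = T + T*o)
y(k) = 0 (y(k) = 0/k = 0)
x = 13 (x = 2 - (-2 - 3*3) = 2 - (-2 - 9) = 2 - 1*(-11) = 2 + 11 = 13)
(y(f(6, m(q(0), 1))) + x)**2 = (0 + 13)**2 = 13**2 = 169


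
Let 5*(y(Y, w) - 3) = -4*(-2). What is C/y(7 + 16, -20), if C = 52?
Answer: 260/23 ≈ 11.304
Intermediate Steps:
y(Y, w) = 23/5 (y(Y, w) = 3 + (-4*(-2))/5 = 3 + (⅕)*8 = 3 + 8/5 = 23/5)
C/y(7 + 16, -20) = 52/(23/5) = 52*(5/23) = 260/23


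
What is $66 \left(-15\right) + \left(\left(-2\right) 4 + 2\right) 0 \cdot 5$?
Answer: $-990$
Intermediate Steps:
$66 \left(-15\right) + \left(\left(-2\right) 4 + 2\right) 0 \cdot 5 = -990 + \left(-8 + 2\right) 0 \cdot 5 = -990 + \left(-6\right) 0 \cdot 5 = -990 + 0 \cdot 5 = -990 + 0 = -990$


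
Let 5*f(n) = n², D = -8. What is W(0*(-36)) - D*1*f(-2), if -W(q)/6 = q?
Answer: 32/5 ≈ 6.4000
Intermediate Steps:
W(q) = -6*q
f(n) = n²/5
W(0*(-36)) - D*1*f(-2) = -0*(-36) - (-8*1)*(⅕)*(-2)² = -6*0 - (-8)*(⅕)*4 = 0 - (-8)*4/5 = 0 - 1*(-32/5) = 0 + 32/5 = 32/5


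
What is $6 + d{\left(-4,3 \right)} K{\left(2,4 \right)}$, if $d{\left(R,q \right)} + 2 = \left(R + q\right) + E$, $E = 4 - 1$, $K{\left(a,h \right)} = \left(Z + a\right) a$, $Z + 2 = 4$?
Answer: $6$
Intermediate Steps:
$Z = 2$ ($Z = -2 + 4 = 2$)
$K{\left(a,h \right)} = a \left(2 + a\right)$ ($K{\left(a,h \right)} = \left(2 + a\right) a = a \left(2 + a\right)$)
$E = 3$ ($E = 4 - 1 = 3$)
$d{\left(R,q \right)} = 1 + R + q$ ($d{\left(R,q \right)} = -2 + \left(\left(R + q\right) + 3\right) = -2 + \left(3 + R + q\right) = 1 + R + q$)
$6 + d{\left(-4,3 \right)} K{\left(2,4 \right)} = 6 + \left(1 - 4 + 3\right) 2 \left(2 + 2\right) = 6 + 0 \cdot 2 \cdot 4 = 6 + 0 \cdot 8 = 6 + 0 = 6$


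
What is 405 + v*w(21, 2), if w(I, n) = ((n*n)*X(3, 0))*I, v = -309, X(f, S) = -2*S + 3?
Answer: -77463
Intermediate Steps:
X(f, S) = 3 - 2*S
w(I, n) = 3*I*n² (w(I, n) = ((n*n)*(3 - 2*0))*I = (n²*(3 + 0))*I = (n²*3)*I = (3*n²)*I = 3*I*n²)
405 + v*w(21, 2) = 405 - 927*21*2² = 405 - 927*21*4 = 405 - 309*252 = 405 - 77868 = -77463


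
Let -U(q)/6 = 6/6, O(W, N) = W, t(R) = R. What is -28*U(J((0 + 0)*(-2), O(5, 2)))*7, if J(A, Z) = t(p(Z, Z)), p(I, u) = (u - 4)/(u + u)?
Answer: 1176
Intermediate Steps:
p(I, u) = (-4 + u)/(2*u) (p(I, u) = (-4 + u)/((2*u)) = (-4 + u)*(1/(2*u)) = (-4 + u)/(2*u))
J(A, Z) = (-4 + Z)/(2*Z)
U(q) = -6 (U(q) = -36/6 = -6*1 = -6)
-28*U(J((0 + 0)*(-2), O(5, 2)))*7 = -28*(-6)*7 = 168*7 = 1176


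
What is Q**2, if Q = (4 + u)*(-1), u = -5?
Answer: 1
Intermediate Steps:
Q = 1 (Q = (4 - 5)*(-1) = -1*(-1) = 1)
Q**2 = 1**2 = 1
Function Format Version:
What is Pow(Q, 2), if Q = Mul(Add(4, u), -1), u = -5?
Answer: 1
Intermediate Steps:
Q = 1 (Q = Mul(Add(4, -5), -1) = Mul(-1, -1) = 1)
Pow(Q, 2) = Pow(1, 2) = 1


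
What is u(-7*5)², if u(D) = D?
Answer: 1225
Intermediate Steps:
u(-7*5)² = (-7*5)² = (-35)² = 1225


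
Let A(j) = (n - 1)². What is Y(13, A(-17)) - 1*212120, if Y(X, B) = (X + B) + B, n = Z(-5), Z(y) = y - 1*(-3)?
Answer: -212089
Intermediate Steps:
Z(y) = 3 + y (Z(y) = y + 3 = 3 + y)
n = -2 (n = 3 - 5 = -2)
A(j) = 9 (A(j) = (-2 - 1)² = (-3)² = 9)
Y(X, B) = X + 2*B (Y(X, B) = (B + X) + B = X + 2*B)
Y(13, A(-17)) - 1*212120 = (13 + 2*9) - 1*212120 = (13 + 18) - 212120 = 31 - 212120 = -212089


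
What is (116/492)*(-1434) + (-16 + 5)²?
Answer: -8901/41 ≈ -217.10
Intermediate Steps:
(116/492)*(-1434) + (-16 + 5)² = (116*(1/492))*(-1434) + (-11)² = (29/123)*(-1434) + 121 = -13862/41 + 121 = -8901/41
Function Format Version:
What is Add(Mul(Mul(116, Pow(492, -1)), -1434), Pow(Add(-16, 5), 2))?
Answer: Rational(-8901, 41) ≈ -217.10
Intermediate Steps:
Add(Mul(Mul(116, Pow(492, -1)), -1434), Pow(Add(-16, 5), 2)) = Add(Mul(Mul(116, Rational(1, 492)), -1434), Pow(-11, 2)) = Add(Mul(Rational(29, 123), -1434), 121) = Add(Rational(-13862, 41), 121) = Rational(-8901, 41)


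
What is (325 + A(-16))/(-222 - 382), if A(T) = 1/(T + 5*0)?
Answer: -5199/9664 ≈ -0.53798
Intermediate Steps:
A(T) = 1/T (A(T) = 1/(T + 0) = 1/T)
(325 + A(-16))/(-222 - 382) = (325 + 1/(-16))/(-222 - 382) = (325 - 1/16)/(-604) = (5199/16)*(-1/604) = -5199/9664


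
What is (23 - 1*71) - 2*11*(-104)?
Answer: 2240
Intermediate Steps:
(23 - 1*71) - 2*11*(-104) = (23 - 71) - 22*(-104) = -48 + 2288 = 2240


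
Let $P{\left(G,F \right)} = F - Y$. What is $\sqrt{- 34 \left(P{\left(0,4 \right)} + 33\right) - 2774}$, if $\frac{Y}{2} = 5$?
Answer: $2 i \sqrt{923} \approx 60.762 i$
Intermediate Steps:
$Y = 10$ ($Y = 2 \cdot 5 = 10$)
$P{\left(G,F \right)} = -10 + F$ ($P{\left(G,F \right)} = F - 10 = -10 + F$)
$\sqrt{- 34 \left(P{\left(0,4 \right)} + 33\right) - 2774} = \sqrt{- 34 \left(\left(-10 + 4\right) + 33\right) - 2774} = \sqrt{- 34 \left(-6 + 33\right) - 2774} = \sqrt{\left(-34\right) 27 - 2774} = \sqrt{-918 - 2774} = \sqrt{-3692} = 2 i \sqrt{923}$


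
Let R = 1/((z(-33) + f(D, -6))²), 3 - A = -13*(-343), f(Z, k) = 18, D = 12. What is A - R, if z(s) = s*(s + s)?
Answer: -21488685697/4822416 ≈ -4456.0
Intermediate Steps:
z(s) = 2*s² (z(s) = s*(2*s) = 2*s²)
A = -4456 (A = 3 - (-13)*(-343) = 3 - 1*4459 = 3 - 4459 = -4456)
R = 1/4822416 (R = 1/((2*(-33)² + 18)²) = 1/((2*1089 + 18)²) = 1/((2178 + 18)²) = 1/(2196²) = 1/4822416 ≈ 2.0737e-7)
A - R = -4456 - 1*1/4822416 = -4456 - 1/4822416 = -21488685697/4822416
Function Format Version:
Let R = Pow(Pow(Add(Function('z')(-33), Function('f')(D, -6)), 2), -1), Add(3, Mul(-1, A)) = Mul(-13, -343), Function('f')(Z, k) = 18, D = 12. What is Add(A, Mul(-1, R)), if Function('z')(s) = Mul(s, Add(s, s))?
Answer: Rational(-21488685697, 4822416) ≈ -4456.0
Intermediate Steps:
Function('z')(s) = Mul(2, Pow(s, 2)) (Function('z')(s) = Mul(s, Mul(2, s)) = Mul(2, Pow(s, 2)))
A = -4456 (A = Add(3, Mul(-1, Mul(-13, -343))) = Add(3, Mul(-1, 4459)) = Add(3, -4459) = -4456)
R = Rational(1, 4822416) (R = Pow(Pow(Add(Mul(2, Pow(-33, 2)), 18), 2), -1) = Pow(Pow(Add(Mul(2, 1089), 18), 2), -1) = Pow(Pow(Add(2178, 18), 2), -1) = Pow(Pow(2196, 2), -1) = Pow(4822416, -1) = Rational(1, 4822416) ≈ 2.0737e-7)
Add(A, Mul(-1, R)) = Add(-4456, Mul(-1, Rational(1, 4822416))) = Add(-4456, Rational(-1, 4822416)) = Rational(-21488685697, 4822416)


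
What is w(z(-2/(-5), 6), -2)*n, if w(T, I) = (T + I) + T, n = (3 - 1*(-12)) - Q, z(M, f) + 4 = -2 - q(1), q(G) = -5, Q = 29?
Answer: 56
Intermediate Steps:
z(M, f) = -1 (z(M, f) = -4 + (-2 - 1*(-5)) = -4 + (-2 + 5) = -4 + 3 = -1)
n = -14 (n = (3 - 1*(-12)) - 1*29 = (3 + 12) - 29 = 15 - 29 = -14)
w(T, I) = I + 2*T (w(T, I) = (I + T) + T = I + 2*T)
w(z(-2/(-5), 6), -2)*n = (-2 + 2*(-1))*(-14) = (-2 - 2)*(-14) = -4*(-14) = 56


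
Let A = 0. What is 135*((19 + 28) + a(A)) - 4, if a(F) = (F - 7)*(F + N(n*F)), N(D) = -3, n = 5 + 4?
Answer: 9176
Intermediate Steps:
n = 9
a(F) = (-7 + F)*(-3 + F) (a(F) = (F - 7)*(F - 3) = (-7 + F)*(-3 + F))
135*((19 + 28) + a(A)) - 4 = 135*((19 + 28) + (21 + 0² - 10*0)) - 4 = 135*(47 + (21 + 0 + 0)) - 4 = 135*(47 + 21) - 4 = 135*68 - 4 = 9180 - 4 = 9176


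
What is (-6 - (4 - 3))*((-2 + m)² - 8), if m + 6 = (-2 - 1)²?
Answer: 49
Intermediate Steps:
m = 3 (m = -6 + (-2 - 1)² = -6 + (-3)² = -6 + 9 = 3)
(-6 - (4 - 3))*((-2 + m)² - 8) = (-6 - (4 - 3))*((-2 + 3)² - 8) = (-6 - 1)*(1² - 8) = (-6 - 1*1)*(1 - 8) = (-6 - 1)*(-7) = -7*(-7) = 49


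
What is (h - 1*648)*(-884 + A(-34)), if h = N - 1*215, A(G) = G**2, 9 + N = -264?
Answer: -308992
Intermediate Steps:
N = -273 (N = -9 - 264 = -273)
h = -488 (h = -273 - 1*215 = -273 - 215 = -488)
(h - 1*648)*(-884 + A(-34)) = (-488 - 1*648)*(-884 + (-34)**2) = (-488 - 648)*(-884 + 1156) = -1136*272 = -308992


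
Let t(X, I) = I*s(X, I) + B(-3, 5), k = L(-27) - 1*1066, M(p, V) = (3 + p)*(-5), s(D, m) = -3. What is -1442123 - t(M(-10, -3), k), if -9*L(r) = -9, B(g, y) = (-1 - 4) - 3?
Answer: -1445310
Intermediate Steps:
B(g, y) = -8 (B(g, y) = -5 - 3 = -8)
L(r) = 1 (L(r) = -⅑*(-9) = 1)
M(p, V) = -15 - 5*p
k = -1065 (k = 1 - 1*1066 = 1 - 1066 = -1065)
t(X, I) = -8 - 3*I (t(X, I) = I*(-3) - 8 = -3*I - 8 = -8 - 3*I)
-1442123 - t(M(-10, -3), k) = -1442123 - (-8 - 3*(-1065)) = -1442123 - (-8 + 3195) = -1442123 - 1*3187 = -1442123 - 3187 = -1445310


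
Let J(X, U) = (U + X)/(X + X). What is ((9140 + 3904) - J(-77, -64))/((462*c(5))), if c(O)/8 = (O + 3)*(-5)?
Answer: -133909/1517824 ≈ -0.088224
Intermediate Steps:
c(O) = -120 - 40*O (c(O) = 8*((O + 3)*(-5)) = 8*((3 + O)*(-5)) = 8*(-15 - 5*O) = -120 - 40*O)
J(X, U) = (U + X)/(2*X) (J(X, U) = (U + X)/((2*X)) = (U + X)*(1/(2*X)) = (U + X)/(2*X))
((9140 + 3904) - J(-77, -64))/((462*c(5))) = ((9140 + 3904) - (-64 - 77)/(2*(-77)))/((462*(-120 - 40*5))) = (13044 - (-1)*(-141)/(2*77))/((462*(-120 - 200))) = (13044 - 1*141/154)/((462*(-320))) = (13044 - 141/154)/(-147840) = (2008635/154)*(-1/147840) = -133909/1517824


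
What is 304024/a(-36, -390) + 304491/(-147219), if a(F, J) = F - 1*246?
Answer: -7473995953/6919293 ≈ -1080.2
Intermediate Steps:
a(F, J) = -246 + F (a(F, J) = F - 246 = -246 + F)
304024/a(-36, -390) + 304491/(-147219) = 304024/(-246 - 36) + 304491/(-147219) = 304024/(-282) + 304491*(-1/147219) = 304024*(-1/282) - 101497/49073 = -152012/141 - 101497/49073 = -7473995953/6919293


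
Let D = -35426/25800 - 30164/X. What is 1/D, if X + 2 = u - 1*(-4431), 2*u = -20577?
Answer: 151175100/570652553 ≈ 0.26492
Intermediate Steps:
u = -20577/2 (u = (½)*(-20577) = -20577/2 ≈ -10289.)
X = -11719/2 (X = -2 + (-20577/2 - 1*(-4431)) = -2 + (-20577/2 + 4431) = -2 - 11715/2 = -11719/2 ≈ -5859.5)
D = 570652553/151175100 (D = -35426/25800 - 30164/(-11719/2) = -35426*1/25800 - 30164*(-2/11719) = -17713/12900 + 60328/11719 = 570652553/151175100 ≈ 3.7748)
1/D = 1/(570652553/151175100) = 151175100/570652553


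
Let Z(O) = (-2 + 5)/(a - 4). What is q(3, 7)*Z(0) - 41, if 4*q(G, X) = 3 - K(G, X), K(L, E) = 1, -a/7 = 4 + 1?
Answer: -1067/26 ≈ -41.038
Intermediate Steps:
a = -35 (a = -7*(4 + 1) = -7*5 = -35)
Z(O) = -1/13 (Z(O) = (-2 + 5)/(-35 - 4) = 3/(-39) = 3*(-1/39) = -1/13)
q(G, X) = ½ (q(G, X) = (3 - 1*1)/4 = (3 - 1)/4 = (¼)*2 = ½)
q(3, 7)*Z(0) - 41 = (½)*(-1/13) - 41 = -1/26 - 41 = -1067/26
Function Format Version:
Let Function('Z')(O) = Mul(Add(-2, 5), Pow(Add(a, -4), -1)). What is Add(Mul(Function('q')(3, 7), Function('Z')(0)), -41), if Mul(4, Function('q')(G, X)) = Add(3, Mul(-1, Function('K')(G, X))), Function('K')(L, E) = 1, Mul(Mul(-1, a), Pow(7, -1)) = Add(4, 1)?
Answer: Rational(-1067, 26) ≈ -41.038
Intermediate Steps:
a = -35 (a = Mul(-7, Add(4, 1)) = Mul(-7, 5) = -35)
Function('Z')(O) = Rational(-1, 13) (Function('Z')(O) = Mul(Add(-2, 5), Pow(Add(-35, -4), -1)) = Mul(3, Pow(-39, -1)) = Mul(3, Rational(-1, 39)) = Rational(-1, 13))
Function('q')(G, X) = Rational(1, 2) (Function('q')(G, X) = Mul(Rational(1, 4), Add(3, Mul(-1, 1))) = Mul(Rational(1, 4), Add(3, -1)) = Mul(Rational(1, 4), 2) = Rational(1, 2))
Add(Mul(Function('q')(3, 7), Function('Z')(0)), -41) = Add(Mul(Rational(1, 2), Rational(-1, 13)), -41) = Add(Rational(-1, 26), -41) = Rational(-1067, 26)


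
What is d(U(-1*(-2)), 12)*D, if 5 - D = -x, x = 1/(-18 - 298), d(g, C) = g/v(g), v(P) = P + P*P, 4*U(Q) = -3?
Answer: 1579/79 ≈ 19.987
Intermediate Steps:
U(Q) = -3/4 (U(Q) = (1/4)*(-3) = -3/4)
v(P) = P + P**2
d(g, C) = 1/(1 + g) (d(g, C) = g/((g*(1 + g))) = g*(1/(g*(1 + g))) = 1/(1 + g))
x = -1/316 (x = 1/(-316) = -1/316 ≈ -0.0031646)
D = 1579/316 (D = 5 - (-1)*(-1)/316 = 5 - 1*1/316 = 5 - 1/316 = 1579/316 ≈ 4.9968)
d(U(-1*(-2)), 12)*D = (1579/316)/(1 - 3/4) = (1579/316)/(1/4) = 4*(1579/316) = 1579/79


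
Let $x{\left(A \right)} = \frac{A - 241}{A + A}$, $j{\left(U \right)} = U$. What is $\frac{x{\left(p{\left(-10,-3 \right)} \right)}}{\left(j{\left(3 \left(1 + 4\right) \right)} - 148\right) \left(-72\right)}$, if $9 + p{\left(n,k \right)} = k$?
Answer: $\frac{253}{229824} \approx 0.0011008$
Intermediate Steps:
$p{\left(n,k \right)} = -9 + k$
$x{\left(A \right)} = \frac{-241 + A}{2 A}$
$\frac{x{\left(p{\left(-10,-3 \right)} \right)}}{\left(j{\left(3 \left(1 + 4\right) \right)} - 148\right) \left(-72\right)} = \frac{\frac{1}{2} \frac{1}{-9 - 3} \left(-241 - 12\right)}{\left(3 \left(1 + 4\right) - 148\right) \left(-72\right)} = \frac{\frac{1}{2} \frac{1}{-12} \left(-241 - 12\right)}{\left(3 \cdot 5 - 148\right) \left(-72\right)} = \frac{\frac{1}{2} \left(- \frac{1}{12}\right) \left(-253\right)}{\left(15 - 148\right) \left(-72\right)} = \frac{253}{24 \left(\left(-133\right) \left(-72\right)\right)} = \frac{253}{24 \cdot 9576} = \frac{253}{24} \cdot \frac{1}{9576} = \frac{253}{229824}$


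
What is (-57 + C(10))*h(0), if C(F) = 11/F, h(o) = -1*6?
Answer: 1677/5 ≈ 335.40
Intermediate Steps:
h(o) = -6
(-57 + C(10))*h(0) = (-57 + 11/10)*(-6) = -559/10*(-6) = 1677/5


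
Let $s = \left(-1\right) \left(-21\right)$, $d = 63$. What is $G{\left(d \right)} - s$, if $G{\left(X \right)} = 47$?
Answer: $26$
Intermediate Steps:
$s = 21$
$G{\left(d \right)} - s = 47 - 21 = 26$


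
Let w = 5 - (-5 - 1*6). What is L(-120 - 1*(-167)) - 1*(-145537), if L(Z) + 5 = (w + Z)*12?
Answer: 146288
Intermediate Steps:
w = 16 (w = 5 - (-5 - 6) = 5 - 1*(-11) = 5 + 11 = 16)
L(Z) = 187 + 12*Z (L(Z) = -5 + (16 + Z)*12 = -5 + (192 + 12*Z) = 187 + 12*Z)
L(-120 - 1*(-167)) - 1*(-145537) = (187 + 12*(-120 - 1*(-167))) - 1*(-145537) = (187 + 12*(-120 + 167)) + 145537 = (187 + 12*47) + 145537 = (187 + 564) + 145537 = 751 + 145537 = 146288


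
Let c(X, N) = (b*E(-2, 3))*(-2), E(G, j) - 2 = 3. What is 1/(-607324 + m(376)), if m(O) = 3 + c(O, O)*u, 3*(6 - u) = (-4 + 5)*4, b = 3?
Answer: -1/607461 ≈ -1.6462e-6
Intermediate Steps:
E(G, j) = 5 (E(G, j) = 2 + 3 = 5)
c(X, N) = -30 (c(X, N) = (3*5)*(-2) = 15*(-2) = -30)
u = 14/3 (u = 6 - (-4 + 5)*4/3 = 6 - 4/3 = 14/3 ≈ 4.6667)
m(O) = -137 (m(O) = 3 - 30*14/3 = 3 - 140 = -137)
1/(-607324 + m(376)) = 1/(-607324 - 137) = 1/(-607461) = -1/607461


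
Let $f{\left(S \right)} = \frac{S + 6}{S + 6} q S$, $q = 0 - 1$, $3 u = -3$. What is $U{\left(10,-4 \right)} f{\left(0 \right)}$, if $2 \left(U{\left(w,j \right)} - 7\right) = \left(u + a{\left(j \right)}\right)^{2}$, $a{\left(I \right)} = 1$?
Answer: $0$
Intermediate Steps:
$u = -1$ ($u = \frac{1}{3} \left(-3\right) = -1$)
$U{\left(w,j \right)} = 7$ ($U{\left(w,j \right)} = 7 + \frac{\left(-1 + 1\right)^{2}}{2} = 7 + \frac{0^{2}}{2} = 7 + \frac{1}{2} \cdot 0 = 7 + 0 = 7$)
$q = -1$
$f{\left(S \right)} = - S$ ($f{\left(S \right)} = \frac{S + 6}{S + 6} \left(-1\right) S = \frac{6 + S}{6 + S} \left(-1\right) S = 1 \left(-1\right) S = - S$)
$U{\left(10,-4 \right)} f{\left(0 \right)} = 7 \left(\left(-1\right) 0\right) = 7 \cdot 0 = 0$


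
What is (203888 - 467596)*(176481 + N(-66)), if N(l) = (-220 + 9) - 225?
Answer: -46424474860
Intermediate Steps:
N(l) = -436 (N(l) = -211 - 225 = -436)
(203888 - 467596)*(176481 + N(-66)) = (203888 - 467596)*(176481 - 436) = -263708*176045 = -46424474860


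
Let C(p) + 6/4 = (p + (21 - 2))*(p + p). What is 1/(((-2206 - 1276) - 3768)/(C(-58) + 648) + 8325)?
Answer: 10341/86074325 ≈ 0.00012014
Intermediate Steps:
C(p) = -3/2 + 2*p*(19 + p) (C(p) = -3/2 + (p + (21 - 2))*(p + p) = -3/2 + (p + 19)*(2*p) = -3/2 + (19 + p)*(2*p) = -3/2 + 2*p*(19 + p))
1/(((-2206 - 1276) - 3768)/(C(-58) + 648) + 8325) = 1/(((-2206 - 1276) - 3768)/((-3/2 + 2*(-58)² + 38*(-58)) + 648) + 8325) = 1/((-3482 - 3768)/((-3/2 + 2*3364 - 2204) + 648) + 8325) = 1/(-7250/((-3/2 + 6728 - 2204) + 648) + 8325) = 1/(-7250/(9045/2 + 648) + 8325) = 1/(-7250/10341/2 + 8325) = 1/(-7250*2/10341 + 8325) = 1/(-14500/10341 + 8325) = 1/(86074325/10341) = 10341/86074325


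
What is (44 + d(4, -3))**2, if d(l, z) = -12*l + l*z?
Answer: 256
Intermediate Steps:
(44 + d(4, -3))**2 = (44 + 4*(-12 - 3))**2 = (44 + 4*(-15))**2 = (44 - 60)**2 = (-16)**2 = 256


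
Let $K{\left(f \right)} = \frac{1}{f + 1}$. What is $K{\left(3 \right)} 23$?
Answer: $\frac{23}{4} \approx 5.75$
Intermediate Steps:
$K{\left(f \right)} = \frac{1}{1 + f}$
$K{\left(3 \right)} 23 = \frac{1}{1 + 3} \cdot 23 = \frac{1}{4} \cdot 23 = \frac{23}{4}$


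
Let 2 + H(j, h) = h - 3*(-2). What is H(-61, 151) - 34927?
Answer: -34772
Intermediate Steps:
H(j, h) = 4 + h (H(j, h) = -2 + (h - 3*(-2)) = -2 + (h + 6) = -2 + (6 + h) = 4 + h)
H(-61, 151) - 34927 = (4 + 151) - 34927 = 155 - 34927 = -34772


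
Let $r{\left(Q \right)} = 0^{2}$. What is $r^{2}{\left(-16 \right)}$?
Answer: $0$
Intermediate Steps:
$r{\left(Q \right)} = 0$
$r^{2}{\left(-16 \right)} = 0^{2} = 0$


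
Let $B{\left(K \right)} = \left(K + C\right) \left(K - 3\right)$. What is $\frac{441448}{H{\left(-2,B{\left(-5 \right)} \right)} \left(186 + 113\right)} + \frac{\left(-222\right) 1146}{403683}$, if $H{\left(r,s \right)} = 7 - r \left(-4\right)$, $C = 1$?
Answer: $- \frac{59427040724}{40233739} \approx -1477.0$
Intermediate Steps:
$B{\left(K \right)} = \left(1 + K\right) \left(-3 + K\right)$ ($B{\left(K \right)} = \left(K + 1\right) \left(K - 3\right) = \left(1 + K\right) \left(-3 + K\right)$)
$H{\left(r,s \right)} = 7 + 4 r$ ($H{\left(r,s \right)} = 7 - - 4 r = 7 + 4 r$)
$\frac{441448}{H{\left(-2,B{\left(-5 \right)} \right)} \left(186 + 113\right)} + \frac{\left(-222\right) 1146}{403683} = \frac{441448}{\left(7 + 4 \left(-2\right)\right) \left(186 + 113\right)} + \frac{\left(-222\right) 1146}{403683} = \frac{441448}{\left(7 - 8\right) 299} - \frac{84804}{134561} = \frac{441448}{\left(-1\right) 299} - \frac{84804}{134561} = \frac{441448}{-299} - \frac{84804}{134561} = 441448 \left(- \frac{1}{299}\right) - \frac{84804}{134561} = - \frac{441448}{299} - \frac{84804}{134561} = - \frac{59427040724}{40233739}$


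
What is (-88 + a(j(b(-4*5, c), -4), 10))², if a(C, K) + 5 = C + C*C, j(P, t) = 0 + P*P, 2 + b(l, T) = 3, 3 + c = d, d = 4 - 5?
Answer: 8281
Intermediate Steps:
d = -1
c = -4 (c = -3 - 1 = -4)
b(l, T) = 1 (b(l, T) = -2 + 3 = 1)
j(P, t) = P² (j(P, t) = 0 + P² = P²)
a(C, K) = -5 + C + C² (a(C, K) = -5 + (C + C*C) = -5 + (C + C²) = -5 + C + C²)
(-88 + a(j(b(-4*5, c), -4), 10))² = (-88 + (-5 + 1² + (1²)²))² = (-88 + (-5 + 1 + 1²))² = (-88 + (-5 + 1 + 1))² = (-88 - 3)² = (-91)² = 8281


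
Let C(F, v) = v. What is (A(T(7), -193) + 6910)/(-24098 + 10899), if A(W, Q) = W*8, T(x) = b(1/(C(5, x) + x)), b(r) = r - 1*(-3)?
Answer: -48542/92393 ≈ -0.52539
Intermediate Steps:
b(r) = 3 + r (b(r) = r + 3 = 3 + r)
T(x) = 3 + 1/(2*x) (T(x) = 3 + 1/(x + x) = 3 + 1/(2*x))
A(W, Q) = 8*W
(A(T(7), -193) + 6910)/(-24098 + 10899) = (8*(3 + (1/2)/7) + 6910)/(-24098 + 10899) = (8*(3 + (1/2)*(1/7)) + 6910)/(-13199) = (8*(3 + 1/14) + 6910)*(-1/13199) = (8*(43/14) + 6910)*(-1/13199) = (172/7 + 6910)*(-1/13199) = (48542/7)*(-1/13199) = -48542/92393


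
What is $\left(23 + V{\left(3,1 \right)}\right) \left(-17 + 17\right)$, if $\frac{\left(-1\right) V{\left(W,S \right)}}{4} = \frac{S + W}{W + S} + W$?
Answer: $0$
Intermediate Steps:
$V{\left(W,S \right)} = -4 - 4 W$ ($V{\left(W,S \right)} = - 4 \left(\frac{S + W}{W + S} + W\right) = - 4 \left(\frac{S + W}{S + W} + W\right) = - 4 \left(1 + W\right) = -4 - 4 W$)
$\left(23 + V{\left(3,1 \right)}\right) \left(-17 + 17\right) = \left(23 - 16\right) \left(-17 + 17\right) = \left(23 - 16\right) 0 = 7 \cdot 0 = 0$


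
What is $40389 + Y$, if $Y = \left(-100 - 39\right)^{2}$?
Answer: $59710$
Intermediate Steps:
$Y = 19321$ ($Y = \left(-139\right)^{2} = 19321$)
$40389 + Y = 40389 + 19321 = 59710$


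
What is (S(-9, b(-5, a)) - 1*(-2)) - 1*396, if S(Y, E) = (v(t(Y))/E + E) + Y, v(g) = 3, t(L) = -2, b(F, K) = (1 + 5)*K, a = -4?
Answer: -3417/8 ≈ -427.13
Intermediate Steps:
b(F, K) = 6*K
S(Y, E) = E + Y + 3/E (S(Y, E) = (3/E + E) + Y = (E + 3/E) + Y = E + Y + 3/E)
(S(-9, b(-5, a)) - 1*(-2)) - 1*396 = ((6*(-4) - 9 + 3/((6*(-4)))) - 1*(-2)) - 1*396 = ((-24 - 9 + 3/(-24)) + 2) - 396 = ((-24 - 9 + 3*(-1/24)) + 2) - 396 = ((-24 - 9 - 1/8) + 2) - 396 = (-265/8 + 2) - 396 = -249/8 - 396 = -3417/8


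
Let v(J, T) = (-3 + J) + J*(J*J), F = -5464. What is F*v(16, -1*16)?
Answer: -22451576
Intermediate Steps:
v(J, T) = -3 + J + J³ (v(J, T) = (-3 + J) + J*J² = (-3 + J) + J³ = -3 + J + J³)
F*v(16, -1*16) = -5464*(-3 + 16 + 16³) = -5464*(-3 + 16 + 4096) = -5464*4109 = -22451576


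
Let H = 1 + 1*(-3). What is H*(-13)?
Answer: 26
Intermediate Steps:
H = -2 (H = 1 - 3 = -2)
H*(-13) = -2*(-13) = 26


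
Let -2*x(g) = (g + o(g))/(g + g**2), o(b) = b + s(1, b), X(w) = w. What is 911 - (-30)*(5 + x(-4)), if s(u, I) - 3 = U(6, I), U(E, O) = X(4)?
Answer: 4249/4 ≈ 1062.3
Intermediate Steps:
U(E, O) = 4
s(u, I) = 7 (s(u, I) = 3 + 4 = 7)
o(b) = 7 + b (o(b) = b + 7 = 7 + b)
x(g) = -(7 + 2*g)/(2*(g + g**2)) (x(g) = -(g + (7 + g))/(2*(g + g**2)) = -(7 + 2*g)/(2*(g + g**2)))
911 - (-30)*(5 + x(-4)) = 911 - (-30)*(5 + (-7/2 - 1*(-4))/((-4)*(1 - 4))) = 911 - (-30)*(5 - 1/4*(-7/2 + 4)/(-3)) = 911 - (-30)*(5 - 1/4*(-1/3)*1/2) = 911 - (-30)*(5 + 1/24) = 911 - (-30)*121/24 = 911 - 1*(-605/4) = 911 + 605/4 = 4249/4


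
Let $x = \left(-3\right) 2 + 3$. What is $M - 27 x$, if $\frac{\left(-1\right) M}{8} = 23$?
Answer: $-103$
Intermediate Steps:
$M = -184$ ($M = \left(-8\right) 23 = -184$)
$x = -3$ ($x = -6 + 3 = -3$)
$M - 27 x = -184 - -81 = -184 + 81 = -103$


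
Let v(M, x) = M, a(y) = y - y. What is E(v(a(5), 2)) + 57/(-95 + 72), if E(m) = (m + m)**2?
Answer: -57/23 ≈ -2.4783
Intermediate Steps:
a(y) = 0
E(m) = 4*m**2 (E(m) = (2*m)**2 = 4*m**2)
E(v(a(5), 2)) + 57/(-95 + 72) = 4*0**2 + 57/(-95 + 72) = 4*0 + 57/(-23) = 0 - 1/23*57 = 0 - 57/23 = -57/23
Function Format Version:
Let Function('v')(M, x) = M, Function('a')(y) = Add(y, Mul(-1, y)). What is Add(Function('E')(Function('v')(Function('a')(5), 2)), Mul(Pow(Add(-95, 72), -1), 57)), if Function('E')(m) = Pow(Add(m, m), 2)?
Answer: Rational(-57, 23) ≈ -2.4783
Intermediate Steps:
Function('a')(y) = 0
Function('E')(m) = Mul(4, Pow(m, 2)) (Function('E')(m) = Pow(Mul(2, m), 2) = Mul(4, Pow(m, 2)))
Add(Function('E')(Function('v')(Function('a')(5), 2)), Mul(Pow(Add(-95, 72), -1), 57)) = Add(Mul(4, Pow(0, 2)), Mul(Pow(Add(-95, 72), -1), 57)) = Add(Mul(4, 0), Mul(Pow(-23, -1), 57)) = Add(0, Mul(Rational(-1, 23), 57)) = Add(0, Rational(-57, 23)) = Rational(-57, 23)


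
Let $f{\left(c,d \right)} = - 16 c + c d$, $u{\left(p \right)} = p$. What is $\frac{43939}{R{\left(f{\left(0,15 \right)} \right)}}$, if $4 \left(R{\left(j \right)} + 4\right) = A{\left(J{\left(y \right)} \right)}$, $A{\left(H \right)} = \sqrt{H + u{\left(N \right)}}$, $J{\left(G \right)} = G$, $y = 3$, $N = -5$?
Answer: $- \frac{1406048}{129} - \frac{87878 i \sqrt{2}}{129} \approx -10900.0 - 963.4 i$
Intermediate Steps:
$A{\left(H \right)} = \sqrt{-5 + H}$ ($A{\left(H \right)} = \sqrt{H - 5} = \sqrt{-5 + H}$)
$R{\left(j \right)} = -4 + \frac{i \sqrt{2}}{4}$ ($R{\left(j \right)} = -4 + \frac{\sqrt{-5 + 3}}{4} = -4 + \frac{\sqrt{-2}}{4} = -4 + \frac{i \sqrt{2}}{4}$)
$\frac{43939}{R{\left(f{\left(0,15 \right)} \right)}} = \frac{43939}{-4 + \frac{i \sqrt{2}}{4}}$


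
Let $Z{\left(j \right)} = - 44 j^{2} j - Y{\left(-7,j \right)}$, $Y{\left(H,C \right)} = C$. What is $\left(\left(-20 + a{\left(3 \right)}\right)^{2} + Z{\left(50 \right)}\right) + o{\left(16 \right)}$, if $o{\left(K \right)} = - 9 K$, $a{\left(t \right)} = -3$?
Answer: $-5499665$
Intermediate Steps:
$Z{\left(j \right)} = - j - 44 j^{3}$ ($Z{\left(j \right)} = - 44 j^{2} j - j = - 44 j^{3} - j = - j - 44 j^{3}$)
$\left(\left(-20 + a{\left(3 \right)}\right)^{2} + Z{\left(50 \right)}\right) + o{\left(16 \right)} = \left(\left(-20 - 3\right)^{2} - \left(50 + 44 \cdot 50^{3}\right)\right) - 144 = \left(\left(-23\right)^{2} - 5500050\right) - 144 = \left(529 - 5500050\right) - 144 = -5499521 - 144 = -5499665$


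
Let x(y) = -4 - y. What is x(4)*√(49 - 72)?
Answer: -8*I*√23 ≈ -38.367*I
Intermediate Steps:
x(4)*√(49 - 72) = (-4 - 1*4)*√(49 - 72) = (-4 - 4)*√(-23) = -8*I*√23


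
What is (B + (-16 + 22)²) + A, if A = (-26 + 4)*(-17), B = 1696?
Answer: 2106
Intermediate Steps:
A = 374 (A = -22*(-17) = 374)
(B + (-16 + 22)²) + A = (1696 + (-16 + 22)²) + 374 = (1696 + 6²) + 374 = (1696 + 36) + 374 = 1732 + 374 = 2106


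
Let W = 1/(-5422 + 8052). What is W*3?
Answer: 3/2630 ≈ 0.0011407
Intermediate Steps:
W = 1/2630 ≈ 0.00038023
W*3 = (1/2630)*3 = 3/2630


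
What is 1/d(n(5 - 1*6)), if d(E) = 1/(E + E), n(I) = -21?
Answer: -42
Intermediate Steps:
d(E) = 1/(2*E)
1/d(n(5 - 1*6)) = 1/((½)/(-21)) = 1/((½)*(-1/21)) = 1/(-1/42) = -42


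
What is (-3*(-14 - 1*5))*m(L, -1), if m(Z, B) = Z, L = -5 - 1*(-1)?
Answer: -228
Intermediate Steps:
L = -4 (L = -5 + 1 = -4)
(-3*(-14 - 1*5))*m(L, -1) = -3*(-14 - 1*5)*(-4) = -3*(-14 - 5)*(-4) = -3*(-19)*(-4) = 57*(-4) = -228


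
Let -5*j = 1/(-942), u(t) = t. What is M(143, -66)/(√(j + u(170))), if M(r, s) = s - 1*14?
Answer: -80*√3771301710/800701 ≈ -6.1357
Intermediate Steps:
M(r, s) = -14 + s (M(r, s) = s - 14 = -14 + s)
j = 1/4710 (j = -⅕/(-942) = -⅕*(-1/942) = 1/4710 ≈ 0.00021231)
M(143, -66)/(√(j + u(170))) = (-14 - 66)/(√(1/4710 + 170)) = -80*√3771301710/800701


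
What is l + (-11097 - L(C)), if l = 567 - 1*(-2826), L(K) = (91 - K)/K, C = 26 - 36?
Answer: -76939/10 ≈ -7693.9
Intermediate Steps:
C = -10
L(K) = (91 - K)/K
l = 3393 (l = 567 + 2826 = 3393)
l + (-11097 - L(C)) = 3393 + (-11097 - (91 - 1*(-10))/(-10)) = 3393 + (-11097 - (-1)*(91 + 10)/10) = 3393 + (-11097 - (-1)*101/10) = 3393 + (-11097 - 1*(-101/10)) = 3393 + (-11097 + 101/10) = 3393 - 110869/10 = -76939/10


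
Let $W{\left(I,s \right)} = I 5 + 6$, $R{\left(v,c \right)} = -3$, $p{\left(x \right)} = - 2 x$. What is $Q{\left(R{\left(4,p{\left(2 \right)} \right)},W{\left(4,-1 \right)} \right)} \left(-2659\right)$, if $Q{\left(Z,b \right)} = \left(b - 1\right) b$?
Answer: $-1728350$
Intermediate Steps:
$W{\left(I,s \right)} = 6 + 5 I$ ($W{\left(I,s \right)} = 5 I + 6 = 6 + 5 I$)
$Q{\left(Z,b \right)} = b \left(-1 + b\right)$ ($Q{\left(Z,b \right)} = \left(-1 + b\right) b = b \left(-1 + b\right)$)
$Q{\left(R{\left(4,p{\left(2 \right)} \right)},W{\left(4,-1 \right)} \right)} \left(-2659\right) = \left(6 + 5 \cdot 4\right) \left(-1 + \left(6 + 5 \cdot 4\right)\right) \left(-2659\right) = \left(6 + 20\right) \left(-1 + \left(6 + 20\right)\right) \left(-2659\right) = 26 \left(-1 + 26\right) \left(-2659\right) = 26 \cdot 25 \left(-2659\right) = 650 \left(-2659\right) = -1728350$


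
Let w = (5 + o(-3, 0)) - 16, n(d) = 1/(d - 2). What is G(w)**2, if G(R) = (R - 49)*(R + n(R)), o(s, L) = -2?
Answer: 147671104/225 ≈ 6.5632e+5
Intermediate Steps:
n(d) = 1/(-2 + d)
w = -13 (w = (5 - 2) - 16 = 3 - 16 = -13)
G(R) = (-49 + R)*(R + 1/(-2 + R)) (G(R) = (R - 49)*(R + 1/(-2 + R)) = (-49 + R)*(R + 1/(-2 + R)))
G(w)**2 = ((-49 - 13 - 13*(-49 - 13)*(-2 - 13))/(-2 - 13))**2 = ((-49 - 13 - 13*(-62)*(-15))/(-15))**2 = (-(-49 - 13 - 12090)/15)**2 = (-1/15*(-12152))**2 = (12152/15)**2 = 147671104/225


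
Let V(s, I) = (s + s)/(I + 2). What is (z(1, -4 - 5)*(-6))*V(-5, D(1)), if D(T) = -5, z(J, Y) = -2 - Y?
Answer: -140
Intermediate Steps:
V(s, I) = 2*s/(2 + I) (V(s, I) = (2*s)/(2 + I) = 2*s/(2 + I))
(z(1, -4 - 5)*(-6))*V(-5, D(1)) = ((-2 - (-4 - 5))*(-6))*(2*(-5)/(2 - 5)) = ((-2 - 1*(-9))*(-6))*(2*(-5)/(-3)) = ((-2 + 9)*(-6))*(2*(-5)*(-⅓)) = (7*(-6))*(10/3) = -42*10/3 = -140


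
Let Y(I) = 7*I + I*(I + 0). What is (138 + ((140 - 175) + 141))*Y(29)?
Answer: 254736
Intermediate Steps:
Y(I) = I² + 7*I (Y(I) = 7*I + I*I = 7*I + I² = I² + 7*I)
(138 + ((140 - 175) + 141))*Y(29) = (138 + ((140 - 175) + 141))*(29*(7 + 29)) = (138 + (-35 + 141))*(29*36) = (138 + 106)*1044 = 244*1044 = 254736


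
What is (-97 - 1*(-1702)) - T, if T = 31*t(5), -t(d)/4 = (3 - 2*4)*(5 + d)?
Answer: -4595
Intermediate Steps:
t(d) = 100 + 20*d (t(d) = -4*(3 - 2*4)*(5 + d) = -4*(3 - 8)*(5 + d) = -(-20)*(5 + d) = -4*(-25 - 5*d) = 100 + 20*d)
T = 6200 (T = 31*(100 + 20*5) = 31*(100 + 100) = 31*200 = 6200)
(-97 - 1*(-1702)) - T = (-97 - 1*(-1702)) - 1*6200 = (-97 + 1702) - 6200 = 1605 - 6200 = -4595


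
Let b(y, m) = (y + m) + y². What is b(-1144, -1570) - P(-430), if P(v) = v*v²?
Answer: 80813022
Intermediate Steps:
b(y, m) = m + y + y² (b(y, m) = (m + y) + y² = m + y + y²)
P(v) = v³
b(-1144, -1570) - P(-430) = (-1570 - 1144 + (-1144)²) - 1*(-430)³ = (-1570 - 1144 + 1308736) - 1*(-79507000) = 1306022 + 79507000 = 80813022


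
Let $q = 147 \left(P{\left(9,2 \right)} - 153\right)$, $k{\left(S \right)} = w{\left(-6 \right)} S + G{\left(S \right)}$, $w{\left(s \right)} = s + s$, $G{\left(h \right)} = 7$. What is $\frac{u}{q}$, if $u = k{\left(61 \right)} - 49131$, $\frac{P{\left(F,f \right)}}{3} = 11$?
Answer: $\frac{6232}{2205} \approx 2.8263$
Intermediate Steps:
$w{\left(s \right)} = 2 s$
$k{\left(S \right)} = 7 - 12 S$ ($k{\left(S \right)} = 2 \left(-6\right) S + 7 = - 12 S + 7 = 7 - 12 S$)
$P{\left(F,f \right)} = 33$ ($P{\left(F,f \right)} = 3 \cdot 11 = 33$)
$u = -49856$ ($u = \left(7 - 732\right) - 49131 = -725 - 49131 = -49856$)
$q = -17640$ ($q = 147 \left(33 - 153\right) = 147 \left(-120\right) = -17640$)
$\frac{u}{q} = - \frac{49856}{-17640} = \left(-49856\right) \left(- \frac{1}{17640}\right) = \frac{6232}{2205}$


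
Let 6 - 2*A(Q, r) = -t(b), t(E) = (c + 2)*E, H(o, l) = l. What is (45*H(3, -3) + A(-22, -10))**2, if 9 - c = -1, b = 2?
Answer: 14400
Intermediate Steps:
c = 10 (c = 9 - 1*(-1) = 9 + 1 = 10)
t(E) = 12*E (t(E) = (10 + 2)*E = 12*E)
A(Q, r) = 15 (A(Q, r) = 3 - (-1)*12*2/2 = 3 - (-1)*24/2 = 3 - 1/2*(-24) = 3 + 12 = 15)
(45*H(3, -3) + A(-22, -10))**2 = (45*(-3) + 15)**2 = (-135 + 15)**2 = (-120)**2 = 14400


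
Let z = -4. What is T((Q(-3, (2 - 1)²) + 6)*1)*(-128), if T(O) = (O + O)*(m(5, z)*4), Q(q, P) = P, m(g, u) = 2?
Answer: -14336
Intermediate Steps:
T(O) = 16*O (T(O) = (O + O)*(2*4) = (2*O)*8 = 16*O)
T((Q(-3, (2 - 1)²) + 6)*1)*(-128) = (16*(((2 - 1)² + 6)*1))*(-128) = (16*((1² + 6)*1))*(-128) = (16*((1 + 6)*1))*(-128) = (16*(7*1))*(-128) = (16*7)*(-128) = 112*(-128) = -14336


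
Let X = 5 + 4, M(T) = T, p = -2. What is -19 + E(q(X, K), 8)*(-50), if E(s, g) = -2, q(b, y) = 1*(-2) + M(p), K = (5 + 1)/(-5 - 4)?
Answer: 81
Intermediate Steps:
K = -2/3 (K = 6/(-9) = 6*(-1/9) = -2/3 ≈ -0.66667)
X = 9
q(b, y) = -4 (q(b, y) = 1*(-2) - 2 = -2 - 2 = -4)
-19 + E(q(X, K), 8)*(-50) = -19 - 2*(-50) = -19 + 100 = 81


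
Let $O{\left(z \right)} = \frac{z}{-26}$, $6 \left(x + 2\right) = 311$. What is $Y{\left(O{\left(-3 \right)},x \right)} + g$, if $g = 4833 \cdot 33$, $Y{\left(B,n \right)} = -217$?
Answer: $159272$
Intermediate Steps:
$x = \frac{299}{6}$ ($x = -2 + \frac{1}{6} \cdot 311 = -2 + \frac{311}{6} = \frac{299}{6} \approx 49.833$)
$O{\left(z \right)} = - \frac{z}{26}$ ($O{\left(z \right)} = z \left(- \frac{1}{26}\right) = - \frac{z}{26}$)
$g = 159489$
$Y{\left(O{\left(-3 \right)},x \right)} + g = -217 + 159489 = 159272$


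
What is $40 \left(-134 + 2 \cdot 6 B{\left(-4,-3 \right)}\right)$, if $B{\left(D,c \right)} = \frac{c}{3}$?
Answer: $-5840$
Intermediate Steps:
$B{\left(D,c \right)} = \frac{c}{3}$ ($B{\left(D,c \right)} = c \frac{1}{3} = \frac{c}{3}$)
$40 \left(-134 + 2 \cdot 6 B{\left(-4,-3 \right)}\right) = 40 \left(-134 + 2 \cdot 6 \cdot \frac{1}{3} \left(-3\right)\right) = 40 \left(-134 + 12 \left(-1\right)\right) = 40 \left(-134 - 12\right) = 40 \left(-146\right) = -5840$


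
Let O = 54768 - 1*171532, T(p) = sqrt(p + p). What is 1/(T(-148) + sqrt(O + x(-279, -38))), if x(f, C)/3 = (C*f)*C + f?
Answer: -I/(sqrt(1326229) + 2*sqrt(74)) ≈ -0.00085556*I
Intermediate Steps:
x(f, C) = 3*f + 3*f*C**2 (x(f, C) = 3*((C*f)*C + f) = 3*(f*C**2 + f) = 3*(f + f*C**2) = 3*f + 3*f*C**2)
T(p) = sqrt(2)*sqrt(p) (T(p) = sqrt(2*p) = sqrt(2)*sqrt(p))
O = -116764 (O = 54768 - 171532 = -116764)
1/(T(-148) + sqrt(O + x(-279, -38))) = 1/(sqrt(2)*sqrt(-148) + sqrt(-116764 + 3*(-279)*(1 + (-38)**2))) = 1/(sqrt(2)*(2*I*sqrt(37)) + sqrt(-116764 + 3*(-279)*(1 + 1444))) = 1/(2*I*sqrt(74) + sqrt(-116764 + 3*(-279)*1445)) = 1/(2*I*sqrt(74) + sqrt(-116764 - 1209465)) = 1/(2*I*sqrt(74) + sqrt(-1326229)) = 1/(2*I*sqrt(74) + I*sqrt(1326229)) = 1/(I*sqrt(1326229) + 2*I*sqrt(74))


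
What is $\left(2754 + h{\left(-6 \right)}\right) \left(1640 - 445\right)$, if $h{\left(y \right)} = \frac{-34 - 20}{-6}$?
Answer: $3301785$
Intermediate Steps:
$h{\left(y \right)} = 9$ ($h{\left(y \right)} = \left(-34 - 20\right) \left(- \frac{1}{6}\right) = \left(-54\right) \left(- \frac{1}{6}\right) = 9$)
$\left(2754 + h{\left(-6 \right)}\right) \left(1640 - 445\right) = \left(2754 + 9\right) \left(1640 - 445\right) = 2763 \cdot 1195 = 3301785$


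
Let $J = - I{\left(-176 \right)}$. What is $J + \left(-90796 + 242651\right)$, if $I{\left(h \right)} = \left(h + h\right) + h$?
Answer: $152383$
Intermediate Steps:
$I{\left(h \right)} = 3 h$ ($I{\left(h \right)} = 2 h + h = 3 h$)
$J = 528$ ($J = - 3 \left(-176\right) = \left(-1\right) \left(-528\right) = 528$)
$J + \left(-90796 + 242651\right) = 528 + \left(-90796 + 242651\right) = 528 + 151855 = 152383$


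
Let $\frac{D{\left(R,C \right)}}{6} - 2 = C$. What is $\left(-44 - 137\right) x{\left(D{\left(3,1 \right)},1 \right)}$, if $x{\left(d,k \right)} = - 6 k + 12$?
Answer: $-1086$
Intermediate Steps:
$D{\left(R,C \right)} = 12 + 6 C$
$x{\left(d,k \right)} = 12 - 6 k$
$\left(-44 - 137\right) x{\left(D{\left(3,1 \right)},1 \right)} = \left(-44 - 137\right) \left(12 - 6\right) = - 181 \left(12 - 6\right) = \left(-181\right) 6 = -1086$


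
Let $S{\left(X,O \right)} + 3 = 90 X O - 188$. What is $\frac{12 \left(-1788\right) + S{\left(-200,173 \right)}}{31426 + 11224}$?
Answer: $- \frac{3135647}{42650} \approx -73.52$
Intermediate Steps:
$S{\left(X,O \right)} = -191 + 90 O X$ ($S{\left(X,O \right)} = -3 + \left(90 X O - 188\right) = -3 + \left(90 O X - 188\right) = -3 + \left(-188 + 90 O X\right) = -191 + 90 O X$)
$\frac{12 \left(-1788\right) + S{\left(-200,173 \right)}}{31426 + 11224} = \frac{12 \left(-1788\right) + \left(-191 + 90 \cdot 173 \left(-200\right)\right)}{31426 + 11224} = \frac{-21456 - 3114191}{42650} = \left(-21456 - 3114191\right) \frac{1}{42650} = \left(-3135647\right) \frac{1}{42650} = - \frac{3135647}{42650}$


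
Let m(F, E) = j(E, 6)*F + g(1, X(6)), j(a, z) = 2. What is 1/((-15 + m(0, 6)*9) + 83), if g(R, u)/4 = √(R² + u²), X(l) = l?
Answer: -17/10832 + 9*√37/10832 ≈ 0.0034846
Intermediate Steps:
g(R, u) = 4*√(R² + u²)
m(F, E) = 2*F + 4*√37 (m(F, E) = 2*F + 4*√(1² + 6²) = 2*F + 4*√(1 + 36) = 2*F + 4*√37)
1/((-15 + m(0, 6)*9) + 83) = 1/((-15 + (2*0 + 4*√37)*9) + 83) = 1/((-15 + (0 + 4*√37)*9) + 83) = 1/((-15 + (4*√37)*9) + 83) = 1/((-15 + 36*√37) + 83) = 1/(68 + 36*√37)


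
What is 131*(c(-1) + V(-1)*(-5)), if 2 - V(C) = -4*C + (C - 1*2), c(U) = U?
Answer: -786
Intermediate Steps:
V(C) = 4 + 3*C (V(C) = 2 - (-4*C + (C - 1*2)) = 2 - (-4*C + (C - 2)) = 2 - (-4*C + (-2 + C)) = 2 - (-2 - 3*C) = 2 + (2 + 3*C) = 4 + 3*C)
131*(c(-1) + V(-1)*(-5)) = 131*(-1 + (4 + 3*(-1))*(-5)) = 131*(-1 + (4 - 3)*(-5)) = 131*(-1 + 1*(-5)) = 131*(-1 - 5) = 131*(-6) = -786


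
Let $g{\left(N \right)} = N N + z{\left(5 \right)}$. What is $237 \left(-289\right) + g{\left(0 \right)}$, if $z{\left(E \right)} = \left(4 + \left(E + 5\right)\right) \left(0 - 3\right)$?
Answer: $-68535$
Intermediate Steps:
$z{\left(E \right)} = -27 - 3 E$ ($z{\left(E \right)} = \left(4 + \left(5 + E\right)\right) \left(-3\right) = \left(9 + E\right) \left(-3\right) = -27 - 3 E$)
$g{\left(N \right)} = -42 + N^{2}$ ($g{\left(N \right)} = N N - 42 = N^{2} - 42 = -42 + N^{2}$)
$237 \left(-289\right) + g{\left(0 \right)} = 237 \left(-289\right) - \left(42 - 0^{2}\right) = -68493 + \left(-42 + 0\right) = -68493 - 42 = -68535$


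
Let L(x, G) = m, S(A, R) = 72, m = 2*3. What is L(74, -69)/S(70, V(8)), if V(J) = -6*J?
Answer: 1/12 ≈ 0.083333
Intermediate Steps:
m = 6
L(x, G) = 6
L(74, -69)/S(70, V(8)) = 6/72 = 6*(1/72) = 1/12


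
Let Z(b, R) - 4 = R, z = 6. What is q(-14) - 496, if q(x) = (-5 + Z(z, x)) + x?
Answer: -525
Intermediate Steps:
Z(b, R) = 4 + R
q(x) = -1 + 2*x (q(x) = (-5 + (4 + x)) + x = (-1 + x) + x = -1 + 2*x)
q(-14) - 496 = (-1 + 2*(-14)) - 496 = (-1 - 28) - 496 = -29 - 496 = -525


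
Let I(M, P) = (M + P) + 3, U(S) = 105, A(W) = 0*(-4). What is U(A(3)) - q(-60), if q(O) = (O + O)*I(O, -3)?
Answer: -7095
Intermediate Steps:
A(W) = 0
I(M, P) = 3 + M + P
q(O) = 2*O**2 (q(O) = (O + O)*(3 + O - 3) = (2*O)*O = 2*O**2)
U(A(3)) - q(-60) = 105 - 2*(-60)**2 = 105 - 2*3600 = 105 - 1*7200 = 105 - 7200 = -7095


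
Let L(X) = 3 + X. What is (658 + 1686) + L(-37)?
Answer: 2310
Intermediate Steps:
(658 + 1686) + L(-37) = (658 + 1686) + (3 - 37) = 2344 - 34 = 2310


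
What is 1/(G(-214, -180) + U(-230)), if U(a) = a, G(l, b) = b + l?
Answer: -1/624 ≈ -0.0016026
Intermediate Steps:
1/(G(-214, -180) + U(-230)) = 1/((-180 - 214) - 230) = 1/(-394 - 230) = 1/(-624) = -1/624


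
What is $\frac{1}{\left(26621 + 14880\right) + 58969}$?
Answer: $\frac{1}{100470} \approx 9.9532 \cdot 10^{-6}$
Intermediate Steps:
$\frac{1}{\left(26621 + 14880\right) + 58969} = \frac{1}{41501 + 58969} = \frac{1}{100470}$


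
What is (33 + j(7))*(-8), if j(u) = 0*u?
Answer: -264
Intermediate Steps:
j(u) = 0
(33 + j(7))*(-8) = (33 + 0)*(-8) = 33*(-8) = -264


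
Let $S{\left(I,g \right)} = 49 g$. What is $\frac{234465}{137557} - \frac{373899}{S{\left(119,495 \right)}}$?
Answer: $- \frac{2178356008}{158878335} \approx -13.711$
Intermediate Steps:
$\frac{234465}{137557} - \frac{373899}{S{\left(119,495 \right)}} = \frac{234465}{137557} - \frac{373899}{49 \cdot 495} = 234465 \cdot \frac{1}{137557} - \frac{373899}{24255} = \frac{33495}{19651} - \frac{124633}{8085} = - \frac{2178356008}{158878335}$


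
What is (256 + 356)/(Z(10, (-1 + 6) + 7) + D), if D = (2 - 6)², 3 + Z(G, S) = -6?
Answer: 612/7 ≈ 87.429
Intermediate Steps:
Z(G, S) = -9 (Z(G, S) = -3 - 6 = -9)
D = 16 (D = (-4)² = 16)
(256 + 356)/(Z(10, (-1 + 6) + 7) + D) = (256 + 356)/(-9 + 16) = 612/7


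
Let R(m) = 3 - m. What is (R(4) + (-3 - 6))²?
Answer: 100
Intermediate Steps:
(R(4) + (-3 - 6))² = ((3 - 1*4) + (-3 - 6))² = ((3 - 4) - 9)² = (-1 - 9)² = (-10)² = 100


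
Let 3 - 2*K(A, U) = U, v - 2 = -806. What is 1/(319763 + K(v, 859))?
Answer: 1/319335 ≈ 3.1315e-6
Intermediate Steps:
v = -804 (v = 2 - 806 = -804)
K(A, U) = 3/2 - U/2
1/(319763 + K(v, 859)) = 1/(319763 + (3/2 - ½*859)) = 1/(319763 + (3/2 - 859/2)) = 1/(319763 - 428) = 1/319335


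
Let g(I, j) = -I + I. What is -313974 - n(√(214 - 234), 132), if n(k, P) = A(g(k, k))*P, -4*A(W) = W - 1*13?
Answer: -314403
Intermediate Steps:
g(I, j) = 0
A(W) = 13/4 - W/4 (A(W) = -(W - 1*13)/4 = -(W - 13)/4 = -(-13 + W)/4 = 13/4 - W/4)
n(k, P) = 13*P/4 (n(k, P) = (13/4 - ¼*0)*P = (13/4 + 0)*P = 13*P/4)
-313974 - n(√(214 - 234), 132) = -313974 - 13*132/4 = -313974 - 1*429 = -313974 - 429 = -314403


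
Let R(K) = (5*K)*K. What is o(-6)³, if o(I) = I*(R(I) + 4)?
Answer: -1345572864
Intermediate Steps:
R(K) = 5*K²
o(I) = I*(4 + 5*I²) (o(I) = I*(5*I² + 4) = I*(4 + 5*I²))
o(-6)³ = (-6*(4 + 5*(-6)²))³ = (-6*(4 + 5*36))³ = (-6*(4 + 180))³ = (-6*184)³ = (-1104)³ = -1345572864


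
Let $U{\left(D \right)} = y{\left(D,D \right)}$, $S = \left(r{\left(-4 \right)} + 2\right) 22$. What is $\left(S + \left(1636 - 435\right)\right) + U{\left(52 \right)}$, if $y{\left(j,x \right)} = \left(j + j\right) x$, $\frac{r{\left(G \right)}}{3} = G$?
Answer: $6389$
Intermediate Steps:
$r{\left(G \right)} = 3 G$
$S = -220$ ($S = \left(3 \left(-4\right) + 2\right) 22 = \left(-12 + 2\right) 22 = \left(-10\right) 22 = -220$)
$y{\left(j,x \right)} = 2 j x$
$U{\left(D \right)} = 2 D^{2}$ ($U{\left(D \right)} = 2 D D = 2 D^{2}$)
$\left(S + \left(1636 - 435\right)\right) + U{\left(52 \right)} = \left(-220 + \left(1636 - 435\right)\right) + 2 \cdot 52^{2} = \left(-220 + \left(1636 - 435\right)\right) + 2 \cdot 2704 = \left(-220 + 1201\right) + 5408 = 981 + 5408 = 6389$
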